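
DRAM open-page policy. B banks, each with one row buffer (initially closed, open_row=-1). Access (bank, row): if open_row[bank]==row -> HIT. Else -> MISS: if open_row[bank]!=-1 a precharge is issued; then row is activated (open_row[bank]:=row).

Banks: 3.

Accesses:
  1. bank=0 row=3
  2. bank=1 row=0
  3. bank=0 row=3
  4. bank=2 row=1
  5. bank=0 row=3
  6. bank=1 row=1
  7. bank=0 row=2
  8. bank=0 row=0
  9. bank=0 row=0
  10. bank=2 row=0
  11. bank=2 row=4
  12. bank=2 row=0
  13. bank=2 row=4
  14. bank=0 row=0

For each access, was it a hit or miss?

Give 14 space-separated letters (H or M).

Acc 1: bank0 row3 -> MISS (open row3); precharges=0
Acc 2: bank1 row0 -> MISS (open row0); precharges=0
Acc 3: bank0 row3 -> HIT
Acc 4: bank2 row1 -> MISS (open row1); precharges=0
Acc 5: bank0 row3 -> HIT
Acc 6: bank1 row1 -> MISS (open row1); precharges=1
Acc 7: bank0 row2 -> MISS (open row2); precharges=2
Acc 8: bank0 row0 -> MISS (open row0); precharges=3
Acc 9: bank0 row0 -> HIT
Acc 10: bank2 row0 -> MISS (open row0); precharges=4
Acc 11: bank2 row4 -> MISS (open row4); precharges=5
Acc 12: bank2 row0 -> MISS (open row0); precharges=6
Acc 13: bank2 row4 -> MISS (open row4); precharges=7
Acc 14: bank0 row0 -> HIT

Answer: M M H M H M M M H M M M M H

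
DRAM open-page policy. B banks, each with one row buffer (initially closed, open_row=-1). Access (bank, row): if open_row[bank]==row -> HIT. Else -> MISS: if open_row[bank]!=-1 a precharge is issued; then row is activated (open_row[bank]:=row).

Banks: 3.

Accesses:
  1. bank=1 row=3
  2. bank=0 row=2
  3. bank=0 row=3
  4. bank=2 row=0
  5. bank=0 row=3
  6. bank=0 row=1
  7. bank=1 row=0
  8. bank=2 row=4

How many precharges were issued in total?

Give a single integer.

Answer: 4

Derivation:
Acc 1: bank1 row3 -> MISS (open row3); precharges=0
Acc 2: bank0 row2 -> MISS (open row2); precharges=0
Acc 3: bank0 row3 -> MISS (open row3); precharges=1
Acc 4: bank2 row0 -> MISS (open row0); precharges=1
Acc 5: bank0 row3 -> HIT
Acc 6: bank0 row1 -> MISS (open row1); precharges=2
Acc 7: bank1 row0 -> MISS (open row0); precharges=3
Acc 8: bank2 row4 -> MISS (open row4); precharges=4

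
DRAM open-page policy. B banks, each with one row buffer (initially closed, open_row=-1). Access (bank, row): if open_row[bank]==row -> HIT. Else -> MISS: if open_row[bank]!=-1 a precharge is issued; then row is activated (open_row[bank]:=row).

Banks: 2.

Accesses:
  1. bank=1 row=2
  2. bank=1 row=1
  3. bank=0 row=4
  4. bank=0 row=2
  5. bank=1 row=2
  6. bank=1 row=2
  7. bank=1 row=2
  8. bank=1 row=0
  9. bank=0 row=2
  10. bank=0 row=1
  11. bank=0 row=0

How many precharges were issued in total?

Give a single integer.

Answer: 6

Derivation:
Acc 1: bank1 row2 -> MISS (open row2); precharges=0
Acc 2: bank1 row1 -> MISS (open row1); precharges=1
Acc 3: bank0 row4 -> MISS (open row4); precharges=1
Acc 4: bank0 row2 -> MISS (open row2); precharges=2
Acc 5: bank1 row2 -> MISS (open row2); precharges=3
Acc 6: bank1 row2 -> HIT
Acc 7: bank1 row2 -> HIT
Acc 8: bank1 row0 -> MISS (open row0); precharges=4
Acc 9: bank0 row2 -> HIT
Acc 10: bank0 row1 -> MISS (open row1); precharges=5
Acc 11: bank0 row0 -> MISS (open row0); precharges=6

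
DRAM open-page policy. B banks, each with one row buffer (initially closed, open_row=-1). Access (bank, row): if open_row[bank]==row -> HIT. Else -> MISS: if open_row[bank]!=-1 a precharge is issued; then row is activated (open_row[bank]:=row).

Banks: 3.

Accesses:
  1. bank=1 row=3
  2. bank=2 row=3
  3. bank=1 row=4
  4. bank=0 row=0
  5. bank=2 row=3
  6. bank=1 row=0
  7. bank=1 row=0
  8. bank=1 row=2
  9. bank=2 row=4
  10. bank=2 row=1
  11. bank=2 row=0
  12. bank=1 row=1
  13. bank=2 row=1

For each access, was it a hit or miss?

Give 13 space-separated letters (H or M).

Answer: M M M M H M H M M M M M M

Derivation:
Acc 1: bank1 row3 -> MISS (open row3); precharges=0
Acc 2: bank2 row3 -> MISS (open row3); precharges=0
Acc 3: bank1 row4 -> MISS (open row4); precharges=1
Acc 4: bank0 row0 -> MISS (open row0); precharges=1
Acc 5: bank2 row3 -> HIT
Acc 6: bank1 row0 -> MISS (open row0); precharges=2
Acc 7: bank1 row0 -> HIT
Acc 8: bank1 row2 -> MISS (open row2); precharges=3
Acc 9: bank2 row4 -> MISS (open row4); precharges=4
Acc 10: bank2 row1 -> MISS (open row1); precharges=5
Acc 11: bank2 row0 -> MISS (open row0); precharges=6
Acc 12: bank1 row1 -> MISS (open row1); precharges=7
Acc 13: bank2 row1 -> MISS (open row1); precharges=8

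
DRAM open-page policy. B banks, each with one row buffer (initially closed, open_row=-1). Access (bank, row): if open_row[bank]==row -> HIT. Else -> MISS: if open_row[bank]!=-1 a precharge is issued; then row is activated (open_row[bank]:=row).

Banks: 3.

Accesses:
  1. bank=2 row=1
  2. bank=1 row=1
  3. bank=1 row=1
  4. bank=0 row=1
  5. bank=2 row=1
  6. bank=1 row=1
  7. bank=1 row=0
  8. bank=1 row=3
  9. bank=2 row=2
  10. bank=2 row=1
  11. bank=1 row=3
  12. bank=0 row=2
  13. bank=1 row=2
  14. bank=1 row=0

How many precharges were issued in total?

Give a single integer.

Answer: 7

Derivation:
Acc 1: bank2 row1 -> MISS (open row1); precharges=0
Acc 2: bank1 row1 -> MISS (open row1); precharges=0
Acc 3: bank1 row1 -> HIT
Acc 4: bank0 row1 -> MISS (open row1); precharges=0
Acc 5: bank2 row1 -> HIT
Acc 6: bank1 row1 -> HIT
Acc 7: bank1 row0 -> MISS (open row0); precharges=1
Acc 8: bank1 row3 -> MISS (open row3); precharges=2
Acc 9: bank2 row2 -> MISS (open row2); precharges=3
Acc 10: bank2 row1 -> MISS (open row1); precharges=4
Acc 11: bank1 row3 -> HIT
Acc 12: bank0 row2 -> MISS (open row2); precharges=5
Acc 13: bank1 row2 -> MISS (open row2); precharges=6
Acc 14: bank1 row0 -> MISS (open row0); precharges=7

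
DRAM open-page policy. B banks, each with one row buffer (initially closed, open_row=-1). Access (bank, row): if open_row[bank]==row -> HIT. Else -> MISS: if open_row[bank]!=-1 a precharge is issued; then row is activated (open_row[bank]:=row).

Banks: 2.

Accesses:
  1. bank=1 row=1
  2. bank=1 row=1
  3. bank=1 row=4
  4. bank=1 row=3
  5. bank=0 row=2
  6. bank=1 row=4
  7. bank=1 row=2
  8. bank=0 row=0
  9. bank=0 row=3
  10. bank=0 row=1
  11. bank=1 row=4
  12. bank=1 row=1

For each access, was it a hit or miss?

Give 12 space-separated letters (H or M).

Acc 1: bank1 row1 -> MISS (open row1); precharges=0
Acc 2: bank1 row1 -> HIT
Acc 3: bank1 row4 -> MISS (open row4); precharges=1
Acc 4: bank1 row3 -> MISS (open row3); precharges=2
Acc 5: bank0 row2 -> MISS (open row2); precharges=2
Acc 6: bank1 row4 -> MISS (open row4); precharges=3
Acc 7: bank1 row2 -> MISS (open row2); precharges=4
Acc 8: bank0 row0 -> MISS (open row0); precharges=5
Acc 9: bank0 row3 -> MISS (open row3); precharges=6
Acc 10: bank0 row1 -> MISS (open row1); precharges=7
Acc 11: bank1 row4 -> MISS (open row4); precharges=8
Acc 12: bank1 row1 -> MISS (open row1); precharges=9

Answer: M H M M M M M M M M M M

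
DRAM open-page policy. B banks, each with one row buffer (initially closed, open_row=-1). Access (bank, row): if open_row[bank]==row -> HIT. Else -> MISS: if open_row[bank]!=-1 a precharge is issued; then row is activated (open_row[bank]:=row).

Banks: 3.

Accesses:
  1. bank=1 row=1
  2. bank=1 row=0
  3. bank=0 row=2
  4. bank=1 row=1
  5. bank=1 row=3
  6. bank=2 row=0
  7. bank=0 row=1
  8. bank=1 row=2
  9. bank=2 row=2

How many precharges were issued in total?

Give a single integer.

Answer: 6

Derivation:
Acc 1: bank1 row1 -> MISS (open row1); precharges=0
Acc 2: bank1 row0 -> MISS (open row0); precharges=1
Acc 3: bank0 row2 -> MISS (open row2); precharges=1
Acc 4: bank1 row1 -> MISS (open row1); precharges=2
Acc 5: bank1 row3 -> MISS (open row3); precharges=3
Acc 6: bank2 row0 -> MISS (open row0); precharges=3
Acc 7: bank0 row1 -> MISS (open row1); precharges=4
Acc 8: bank1 row2 -> MISS (open row2); precharges=5
Acc 9: bank2 row2 -> MISS (open row2); precharges=6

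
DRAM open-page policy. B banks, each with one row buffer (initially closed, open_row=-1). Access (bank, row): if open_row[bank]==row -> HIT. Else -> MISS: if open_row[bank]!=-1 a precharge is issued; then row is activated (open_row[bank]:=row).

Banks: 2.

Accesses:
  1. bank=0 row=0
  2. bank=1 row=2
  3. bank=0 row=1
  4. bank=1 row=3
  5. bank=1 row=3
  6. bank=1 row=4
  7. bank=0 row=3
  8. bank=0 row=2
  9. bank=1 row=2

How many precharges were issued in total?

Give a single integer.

Acc 1: bank0 row0 -> MISS (open row0); precharges=0
Acc 2: bank1 row2 -> MISS (open row2); precharges=0
Acc 3: bank0 row1 -> MISS (open row1); precharges=1
Acc 4: bank1 row3 -> MISS (open row3); precharges=2
Acc 5: bank1 row3 -> HIT
Acc 6: bank1 row4 -> MISS (open row4); precharges=3
Acc 7: bank0 row3 -> MISS (open row3); precharges=4
Acc 8: bank0 row2 -> MISS (open row2); precharges=5
Acc 9: bank1 row2 -> MISS (open row2); precharges=6

Answer: 6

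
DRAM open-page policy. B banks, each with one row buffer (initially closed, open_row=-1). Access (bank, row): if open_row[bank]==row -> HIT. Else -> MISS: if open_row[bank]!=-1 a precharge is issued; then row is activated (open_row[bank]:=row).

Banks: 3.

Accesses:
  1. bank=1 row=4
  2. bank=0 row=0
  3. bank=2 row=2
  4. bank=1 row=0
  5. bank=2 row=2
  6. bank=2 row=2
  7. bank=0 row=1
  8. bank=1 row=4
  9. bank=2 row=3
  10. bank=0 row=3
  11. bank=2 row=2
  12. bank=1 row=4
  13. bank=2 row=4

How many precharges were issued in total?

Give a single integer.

Acc 1: bank1 row4 -> MISS (open row4); precharges=0
Acc 2: bank0 row0 -> MISS (open row0); precharges=0
Acc 3: bank2 row2 -> MISS (open row2); precharges=0
Acc 4: bank1 row0 -> MISS (open row0); precharges=1
Acc 5: bank2 row2 -> HIT
Acc 6: bank2 row2 -> HIT
Acc 7: bank0 row1 -> MISS (open row1); precharges=2
Acc 8: bank1 row4 -> MISS (open row4); precharges=3
Acc 9: bank2 row3 -> MISS (open row3); precharges=4
Acc 10: bank0 row3 -> MISS (open row3); precharges=5
Acc 11: bank2 row2 -> MISS (open row2); precharges=6
Acc 12: bank1 row4 -> HIT
Acc 13: bank2 row4 -> MISS (open row4); precharges=7

Answer: 7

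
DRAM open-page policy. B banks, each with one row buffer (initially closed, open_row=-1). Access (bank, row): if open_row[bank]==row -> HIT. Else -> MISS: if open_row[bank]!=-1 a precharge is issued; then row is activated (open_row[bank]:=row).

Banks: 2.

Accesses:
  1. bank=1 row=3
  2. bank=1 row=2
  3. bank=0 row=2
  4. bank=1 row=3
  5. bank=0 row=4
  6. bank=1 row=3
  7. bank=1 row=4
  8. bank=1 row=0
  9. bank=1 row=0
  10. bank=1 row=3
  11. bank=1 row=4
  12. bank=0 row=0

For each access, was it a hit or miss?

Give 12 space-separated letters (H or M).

Acc 1: bank1 row3 -> MISS (open row3); precharges=0
Acc 2: bank1 row2 -> MISS (open row2); precharges=1
Acc 3: bank0 row2 -> MISS (open row2); precharges=1
Acc 4: bank1 row3 -> MISS (open row3); precharges=2
Acc 5: bank0 row4 -> MISS (open row4); precharges=3
Acc 6: bank1 row3 -> HIT
Acc 7: bank1 row4 -> MISS (open row4); precharges=4
Acc 8: bank1 row0 -> MISS (open row0); precharges=5
Acc 9: bank1 row0 -> HIT
Acc 10: bank1 row3 -> MISS (open row3); precharges=6
Acc 11: bank1 row4 -> MISS (open row4); precharges=7
Acc 12: bank0 row0 -> MISS (open row0); precharges=8

Answer: M M M M M H M M H M M M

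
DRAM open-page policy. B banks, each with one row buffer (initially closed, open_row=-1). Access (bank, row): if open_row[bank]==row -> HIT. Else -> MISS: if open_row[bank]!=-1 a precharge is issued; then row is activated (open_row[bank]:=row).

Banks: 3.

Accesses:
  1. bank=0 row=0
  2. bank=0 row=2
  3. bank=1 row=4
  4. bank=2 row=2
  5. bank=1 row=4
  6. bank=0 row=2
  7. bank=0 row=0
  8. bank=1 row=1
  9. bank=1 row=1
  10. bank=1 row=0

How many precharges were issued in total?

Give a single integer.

Acc 1: bank0 row0 -> MISS (open row0); precharges=0
Acc 2: bank0 row2 -> MISS (open row2); precharges=1
Acc 3: bank1 row4 -> MISS (open row4); precharges=1
Acc 4: bank2 row2 -> MISS (open row2); precharges=1
Acc 5: bank1 row4 -> HIT
Acc 6: bank0 row2 -> HIT
Acc 7: bank0 row0 -> MISS (open row0); precharges=2
Acc 8: bank1 row1 -> MISS (open row1); precharges=3
Acc 9: bank1 row1 -> HIT
Acc 10: bank1 row0 -> MISS (open row0); precharges=4

Answer: 4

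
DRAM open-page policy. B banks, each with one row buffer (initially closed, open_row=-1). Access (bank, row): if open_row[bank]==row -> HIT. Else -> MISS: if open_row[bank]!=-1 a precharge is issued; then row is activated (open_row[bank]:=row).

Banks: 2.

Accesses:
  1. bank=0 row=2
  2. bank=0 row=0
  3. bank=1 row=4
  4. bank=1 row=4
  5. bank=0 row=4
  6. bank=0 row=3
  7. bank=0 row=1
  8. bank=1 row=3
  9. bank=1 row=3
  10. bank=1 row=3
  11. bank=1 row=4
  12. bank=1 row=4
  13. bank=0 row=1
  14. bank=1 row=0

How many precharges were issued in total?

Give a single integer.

Answer: 7

Derivation:
Acc 1: bank0 row2 -> MISS (open row2); precharges=0
Acc 2: bank0 row0 -> MISS (open row0); precharges=1
Acc 3: bank1 row4 -> MISS (open row4); precharges=1
Acc 4: bank1 row4 -> HIT
Acc 5: bank0 row4 -> MISS (open row4); precharges=2
Acc 6: bank0 row3 -> MISS (open row3); precharges=3
Acc 7: bank0 row1 -> MISS (open row1); precharges=4
Acc 8: bank1 row3 -> MISS (open row3); precharges=5
Acc 9: bank1 row3 -> HIT
Acc 10: bank1 row3 -> HIT
Acc 11: bank1 row4 -> MISS (open row4); precharges=6
Acc 12: bank1 row4 -> HIT
Acc 13: bank0 row1 -> HIT
Acc 14: bank1 row0 -> MISS (open row0); precharges=7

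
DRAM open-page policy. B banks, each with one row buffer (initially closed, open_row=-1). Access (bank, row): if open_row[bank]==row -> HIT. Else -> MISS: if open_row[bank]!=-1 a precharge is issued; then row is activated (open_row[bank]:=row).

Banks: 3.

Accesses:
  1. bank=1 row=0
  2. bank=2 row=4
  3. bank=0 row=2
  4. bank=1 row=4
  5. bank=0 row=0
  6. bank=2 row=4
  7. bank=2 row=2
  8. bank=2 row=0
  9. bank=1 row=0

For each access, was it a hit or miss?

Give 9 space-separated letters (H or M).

Acc 1: bank1 row0 -> MISS (open row0); precharges=0
Acc 2: bank2 row4 -> MISS (open row4); precharges=0
Acc 3: bank0 row2 -> MISS (open row2); precharges=0
Acc 4: bank1 row4 -> MISS (open row4); precharges=1
Acc 5: bank0 row0 -> MISS (open row0); precharges=2
Acc 6: bank2 row4 -> HIT
Acc 7: bank2 row2 -> MISS (open row2); precharges=3
Acc 8: bank2 row0 -> MISS (open row0); precharges=4
Acc 9: bank1 row0 -> MISS (open row0); precharges=5

Answer: M M M M M H M M M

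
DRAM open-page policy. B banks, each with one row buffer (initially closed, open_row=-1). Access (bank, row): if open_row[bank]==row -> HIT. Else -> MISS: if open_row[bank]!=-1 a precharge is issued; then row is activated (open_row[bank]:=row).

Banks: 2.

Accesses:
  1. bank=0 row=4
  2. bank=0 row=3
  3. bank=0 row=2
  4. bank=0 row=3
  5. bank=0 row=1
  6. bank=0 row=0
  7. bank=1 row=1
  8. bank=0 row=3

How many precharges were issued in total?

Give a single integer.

Answer: 6

Derivation:
Acc 1: bank0 row4 -> MISS (open row4); precharges=0
Acc 2: bank0 row3 -> MISS (open row3); precharges=1
Acc 3: bank0 row2 -> MISS (open row2); precharges=2
Acc 4: bank0 row3 -> MISS (open row3); precharges=3
Acc 5: bank0 row1 -> MISS (open row1); precharges=4
Acc 6: bank0 row0 -> MISS (open row0); precharges=5
Acc 7: bank1 row1 -> MISS (open row1); precharges=5
Acc 8: bank0 row3 -> MISS (open row3); precharges=6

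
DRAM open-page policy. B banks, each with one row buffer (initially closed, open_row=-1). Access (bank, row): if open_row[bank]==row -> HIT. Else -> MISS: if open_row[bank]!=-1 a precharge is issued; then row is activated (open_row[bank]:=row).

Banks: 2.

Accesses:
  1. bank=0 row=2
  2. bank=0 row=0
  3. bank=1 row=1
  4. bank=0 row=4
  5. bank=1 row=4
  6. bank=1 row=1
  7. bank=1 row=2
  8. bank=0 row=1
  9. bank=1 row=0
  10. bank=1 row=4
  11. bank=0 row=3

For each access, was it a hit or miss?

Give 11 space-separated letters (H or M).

Answer: M M M M M M M M M M M

Derivation:
Acc 1: bank0 row2 -> MISS (open row2); precharges=0
Acc 2: bank0 row0 -> MISS (open row0); precharges=1
Acc 3: bank1 row1 -> MISS (open row1); precharges=1
Acc 4: bank0 row4 -> MISS (open row4); precharges=2
Acc 5: bank1 row4 -> MISS (open row4); precharges=3
Acc 6: bank1 row1 -> MISS (open row1); precharges=4
Acc 7: bank1 row2 -> MISS (open row2); precharges=5
Acc 8: bank0 row1 -> MISS (open row1); precharges=6
Acc 9: bank1 row0 -> MISS (open row0); precharges=7
Acc 10: bank1 row4 -> MISS (open row4); precharges=8
Acc 11: bank0 row3 -> MISS (open row3); precharges=9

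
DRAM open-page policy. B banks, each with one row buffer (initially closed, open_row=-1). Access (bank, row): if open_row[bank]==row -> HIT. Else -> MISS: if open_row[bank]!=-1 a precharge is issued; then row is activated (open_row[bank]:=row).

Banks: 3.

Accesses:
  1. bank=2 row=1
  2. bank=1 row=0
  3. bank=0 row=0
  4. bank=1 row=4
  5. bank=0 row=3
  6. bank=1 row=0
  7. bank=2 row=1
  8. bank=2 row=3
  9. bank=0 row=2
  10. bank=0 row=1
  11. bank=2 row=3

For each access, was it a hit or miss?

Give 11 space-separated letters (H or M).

Answer: M M M M M M H M M M H

Derivation:
Acc 1: bank2 row1 -> MISS (open row1); precharges=0
Acc 2: bank1 row0 -> MISS (open row0); precharges=0
Acc 3: bank0 row0 -> MISS (open row0); precharges=0
Acc 4: bank1 row4 -> MISS (open row4); precharges=1
Acc 5: bank0 row3 -> MISS (open row3); precharges=2
Acc 6: bank1 row0 -> MISS (open row0); precharges=3
Acc 7: bank2 row1 -> HIT
Acc 8: bank2 row3 -> MISS (open row3); precharges=4
Acc 9: bank0 row2 -> MISS (open row2); precharges=5
Acc 10: bank0 row1 -> MISS (open row1); precharges=6
Acc 11: bank2 row3 -> HIT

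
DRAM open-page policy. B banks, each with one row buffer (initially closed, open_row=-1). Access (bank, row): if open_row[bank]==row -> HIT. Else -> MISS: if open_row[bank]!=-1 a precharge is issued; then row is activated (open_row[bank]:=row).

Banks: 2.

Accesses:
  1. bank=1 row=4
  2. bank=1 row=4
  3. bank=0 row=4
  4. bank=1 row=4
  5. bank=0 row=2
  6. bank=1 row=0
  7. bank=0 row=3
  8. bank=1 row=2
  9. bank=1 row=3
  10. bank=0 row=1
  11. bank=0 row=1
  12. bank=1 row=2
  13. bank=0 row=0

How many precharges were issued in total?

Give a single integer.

Answer: 8

Derivation:
Acc 1: bank1 row4 -> MISS (open row4); precharges=0
Acc 2: bank1 row4 -> HIT
Acc 3: bank0 row4 -> MISS (open row4); precharges=0
Acc 4: bank1 row4 -> HIT
Acc 5: bank0 row2 -> MISS (open row2); precharges=1
Acc 6: bank1 row0 -> MISS (open row0); precharges=2
Acc 7: bank0 row3 -> MISS (open row3); precharges=3
Acc 8: bank1 row2 -> MISS (open row2); precharges=4
Acc 9: bank1 row3 -> MISS (open row3); precharges=5
Acc 10: bank0 row1 -> MISS (open row1); precharges=6
Acc 11: bank0 row1 -> HIT
Acc 12: bank1 row2 -> MISS (open row2); precharges=7
Acc 13: bank0 row0 -> MISS (open row0); precharges=8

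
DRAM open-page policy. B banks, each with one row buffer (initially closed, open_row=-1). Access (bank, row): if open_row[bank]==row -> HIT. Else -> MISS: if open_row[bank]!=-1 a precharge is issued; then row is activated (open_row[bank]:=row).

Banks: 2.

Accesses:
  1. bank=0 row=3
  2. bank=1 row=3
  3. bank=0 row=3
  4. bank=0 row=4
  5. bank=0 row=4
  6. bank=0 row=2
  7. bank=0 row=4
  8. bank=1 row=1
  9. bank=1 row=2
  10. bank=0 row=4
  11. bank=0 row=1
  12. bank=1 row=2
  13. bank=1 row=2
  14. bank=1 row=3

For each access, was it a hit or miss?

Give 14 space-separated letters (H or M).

Acc 1: bank0 row3 -> MISS (open row3); precharges=0
Acc 2: bank1 row3 -> MISS (open row3); precharges=0
Acc 3: bank0 row3 -> HIT
Acc 4: bank0 row4 -> MISS (open row4); precharges=1
Acc 5: bank0 row4 -> HIT
Acc 6: bank0 row2 -> MISS (open row2); precharges=2
Acc 7: bank0 row4 -> MISS (open row4); precharges=3
Acc 8: bank1 row1 -> MISS (open row1); precharges=4
Acc 9: bank1 row2 -> MISS (open row2); precharges=5
Acc 10: bank0 row4 -> HIT
Acc 11: bank0 row1 -> MISS (open row1); precharges=6
Acc 12: bank1 row2 -> HIT
Acc 13: bank1 row2 -> HIT
Acc 14: bank1 row3 -> MISS (open row3); precharges=7

Answer: M M H M H M M M M H M H H M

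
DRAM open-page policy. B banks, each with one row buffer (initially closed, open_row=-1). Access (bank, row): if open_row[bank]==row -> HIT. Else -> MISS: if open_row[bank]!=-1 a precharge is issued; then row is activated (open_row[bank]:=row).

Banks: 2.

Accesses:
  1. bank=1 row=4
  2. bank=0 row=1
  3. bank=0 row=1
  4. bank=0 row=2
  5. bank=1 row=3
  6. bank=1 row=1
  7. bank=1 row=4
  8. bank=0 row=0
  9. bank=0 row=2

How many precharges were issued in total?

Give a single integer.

Acc 1: bank1 row4 -> MISS (open row4); precharges=0
Acc 2: bank0 row1 -> MISS (open row1); precharges=0
Acc 3: bank0 row1 -> HIT
Acc 4: bank0 row2 -> MISS (open row2); precharges=1
Acc 5: bank1 row3 -> MISS (open row3); precharges=2
Acc 6: bank1 row1 -> MISS (open row1); precharges=3
Acc 7: bank1 row4 -> MISS (open row4); precharges=4
Acc 8: bank0 row0 -> MISS (open row0); precharges=5
Acc 9: bank0 row2 -> MISS (open row2); precharges=6

Answer: 6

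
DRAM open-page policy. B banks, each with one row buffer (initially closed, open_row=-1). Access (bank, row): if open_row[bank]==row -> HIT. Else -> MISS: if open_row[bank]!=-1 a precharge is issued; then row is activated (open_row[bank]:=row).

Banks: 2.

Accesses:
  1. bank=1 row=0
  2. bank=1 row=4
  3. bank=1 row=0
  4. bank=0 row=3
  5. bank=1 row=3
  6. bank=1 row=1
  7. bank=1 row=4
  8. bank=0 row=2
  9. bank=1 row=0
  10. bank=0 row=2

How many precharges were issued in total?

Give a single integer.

Acc 1: bank1 row0 -> MISS (open row0); precharges=0
Acc 2: bank1 row4 -> MISS (open row4); precharges=1
Acc 3: bank1 row0 -> MISS (open row0); precharges=2
Acc 4: bank0 row3 -> MISS (open row3); precharges=2
Acc 5: bank1 row3 -> MISS (open row3); precharges=3
Acc 6: bank1 row1 -> MISS (open row1); precharges=4
Acc 7: bank1 row4 -> MISS (open row4); precharges=5
Acc 8: bank0 row2 -> MISS (open row2); precharges=6
Acc 9: bank1 row0 -> MISS (open row0); precharges=7
Acc 10: bank0 row2 -> HIT

Answer: 7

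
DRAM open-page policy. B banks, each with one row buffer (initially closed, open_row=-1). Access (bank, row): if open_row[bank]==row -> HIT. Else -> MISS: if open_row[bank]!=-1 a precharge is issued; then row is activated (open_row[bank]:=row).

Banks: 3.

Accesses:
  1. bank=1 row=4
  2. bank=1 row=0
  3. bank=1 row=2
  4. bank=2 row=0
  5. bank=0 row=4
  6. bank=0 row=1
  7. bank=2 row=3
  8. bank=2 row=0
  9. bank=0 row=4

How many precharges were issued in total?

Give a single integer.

Acc 1: bank1 row4 -> MISS (open row4); precharges=0
Acc 2: bank1 row0 -> MISS (open row0); precharges=1
Acc 3: bank1 row2 -> MISS (open row2); precharges=2
Acc 4: bank2 row0 -> MISS (open row0); precharges=2
Acc 5: bank0 row4 -> MISS (open row4); precharges=2
Acc 6: bank0 row1 -> MISS (open row1); precharges=3
Acc 7: bank2 row3 -> MISS (open row3); precharges=4
Acc 8: bank2 row0 -> MISS (open row0); precharges=5
Acc 9: bank0 row4 -> MISS (open row4); precharges=6

Answer: 6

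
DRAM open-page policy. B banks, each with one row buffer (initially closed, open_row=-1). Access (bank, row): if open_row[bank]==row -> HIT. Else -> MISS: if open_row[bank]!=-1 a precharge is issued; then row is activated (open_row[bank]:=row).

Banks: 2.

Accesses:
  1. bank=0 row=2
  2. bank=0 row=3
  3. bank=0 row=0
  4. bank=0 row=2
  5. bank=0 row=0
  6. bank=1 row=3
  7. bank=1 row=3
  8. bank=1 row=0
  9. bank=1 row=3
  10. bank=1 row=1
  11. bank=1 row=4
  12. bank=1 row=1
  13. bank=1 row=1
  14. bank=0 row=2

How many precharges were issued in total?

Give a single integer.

Acc 1: bank0 row2 -> MISS (open row2); precharges=0
Acc 2: bank0 row3 -> MISS (open row3); precharges=1
Acc 3: bank0 row0 -> MISS (open row0); precharges=2
Acc 4: bank0 row2 -> MISS (open row2); precharges=3
Acc 5: bank0 row0 -> MISS (open row0); precharges=4
Acc 6: bank1 row3 -> MISS (open row3); precharges=4
Acc 7: bank1 row3 -> HIT
Acc 8: bank1 row0 -> MISS (open row0); precharges=5
Acc 9: bank1 row3 -> MISS (open row3); precharges=6
Acc 10: bank1 row1 -> MISS (open row1); precharges=7
Acc 11: bank1 row4 -> MISS (open row4); precharges=8
Acc 12: bank1 row1 -> MISS (open row1); precharges=9
Acc 13: bank1 row1 -> HIT
Acc 14: bank0 row2 -> MISS (open row2); precharges=10

Answer: 10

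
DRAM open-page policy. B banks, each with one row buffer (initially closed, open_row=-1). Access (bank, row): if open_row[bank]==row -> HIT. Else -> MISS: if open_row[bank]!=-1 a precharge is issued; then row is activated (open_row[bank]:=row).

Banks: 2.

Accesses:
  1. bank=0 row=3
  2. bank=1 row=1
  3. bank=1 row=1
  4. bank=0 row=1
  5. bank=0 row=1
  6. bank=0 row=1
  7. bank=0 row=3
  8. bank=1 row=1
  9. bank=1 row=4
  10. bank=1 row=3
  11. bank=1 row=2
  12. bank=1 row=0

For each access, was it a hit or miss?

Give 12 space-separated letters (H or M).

Answer: M M H M H H M H M M M M

Derivation:
Acc 1: bank0 row3 -> MISS (open row3); precharges=0
Acc 2: bank1 row1 -> MISS (open row1); precharges=0
Acc 3: bank1 row1 -> HIT
Acc 4: bank0 row1 -> MISS (open row1); precharges=1
Acc 5: bank0 row1 -> HIT
Acc 6: bank0 row1 -> HIT
Acc 7: bank0 row3 -> MISS (open row3); precharges=2
Acc 8: bank1 row1 -> HIT
Acc 9: bank1 row4 -> MISS (open row4); precharges=3
Acc 10: bank1 row3 -> MISS (open row3); precharges=4
Acc 11: bank1 row2 -> MISS (open row2); precharges=5
Acc 12: bank1 row0 -> MISS (open row0); precharges=6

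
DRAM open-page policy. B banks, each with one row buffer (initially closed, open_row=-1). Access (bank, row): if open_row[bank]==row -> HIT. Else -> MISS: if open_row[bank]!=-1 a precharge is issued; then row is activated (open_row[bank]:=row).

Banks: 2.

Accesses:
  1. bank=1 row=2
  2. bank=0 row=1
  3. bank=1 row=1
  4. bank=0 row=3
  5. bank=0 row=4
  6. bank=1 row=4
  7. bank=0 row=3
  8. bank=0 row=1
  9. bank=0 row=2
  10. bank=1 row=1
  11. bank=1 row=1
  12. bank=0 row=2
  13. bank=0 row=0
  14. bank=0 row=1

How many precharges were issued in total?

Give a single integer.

Answer: 10

Derivation:
Acc 1: bank1 row2 -> MISS (open row2); precharges=0
Acc 2: bank0 row1 -> MISS (open row1); precharges=0
Acc 3: bank1 row1 -> MISS (open row1); precharges=1
Acc 4: bank0 row3 -> MISS (open row3); precharges=2
Acc 5: bank0 row4 -> MISS (open row4); precharges=3
Acc 6: bank1 row4 -> MISS (open row4); precharges=4
Acc 7: bank0 row3 -> MISS (open row3); precharges=5
Acc 8: bank0 row1 -> MISS (open row1); precharges=6
Acc 9: bank0 row2 -> MISS (open row2); precharges=7
Acc 10: bank1 row1 -> MISS (open row1); precharges=8
Acc 11: bank1 row1 -> HIT
Acc 12: bank0 row2 -> HIT
Acc 13: bank0 row0 -> MISS (open row0); precharges=9
Acc 14: bank0 row1 -> MISS (open row1); precharges=10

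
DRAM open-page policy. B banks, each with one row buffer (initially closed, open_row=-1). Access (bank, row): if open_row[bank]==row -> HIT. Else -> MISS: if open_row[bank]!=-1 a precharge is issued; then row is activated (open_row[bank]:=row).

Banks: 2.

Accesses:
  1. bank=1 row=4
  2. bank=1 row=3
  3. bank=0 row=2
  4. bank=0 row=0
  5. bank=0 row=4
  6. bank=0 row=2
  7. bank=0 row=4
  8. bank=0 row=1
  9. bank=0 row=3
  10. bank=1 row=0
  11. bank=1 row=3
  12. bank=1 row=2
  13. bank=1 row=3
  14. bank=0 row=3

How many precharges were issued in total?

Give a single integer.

Answer: 11

Derivation:
Acc 1: bank1 row4 -> MISS (open row4); precharges=0
Acc 2: bank1 row3 -> MISS (open row3); precharges=1
Acc 3: bank0 row2 -> MISS (open row2); precharges=1
Acc 4: bank0 row0 -> MISS (open row0); precharges=2
Acc 5: bank0 row4 -> MISS (open row4); precharges=3
Acc 6: bank0 row2 -> MISS (open row2); precharges=4
Acc 7: bank0 row4 -> MISS (open row4); precharges=5
Acc 8: bank0 row1 -> MISS (open row1); precharges=6
Acc 9: bank0 row3 -> MISS (open row3); precharges=7
Acc 10: bank1 row0 -> MISS (open row0); precharges=8
Acc 11: bank1 row3 -> MISS (open row3); precharges=9
Acc 12: bank1 row2 -> MISS (open row2); precharges=10
Acc 13: bank1 row3 -> MISS (open row3); precharges=11
Acc 14: bank0 row3 -> HIT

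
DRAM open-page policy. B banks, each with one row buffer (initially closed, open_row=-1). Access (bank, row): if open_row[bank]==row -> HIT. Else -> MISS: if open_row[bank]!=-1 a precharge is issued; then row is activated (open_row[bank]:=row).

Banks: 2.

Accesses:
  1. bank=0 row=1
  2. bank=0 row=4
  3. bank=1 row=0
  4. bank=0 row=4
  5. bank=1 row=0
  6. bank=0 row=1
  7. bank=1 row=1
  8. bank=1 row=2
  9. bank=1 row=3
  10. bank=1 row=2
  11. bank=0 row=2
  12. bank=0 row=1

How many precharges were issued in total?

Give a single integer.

Answer: 8

Derivation:
Acc 1: bank0 row1 -> MISS (open row1); precharges=0
Acc 2: bank0 row4 -> MISS (open row4); precharges=1
Acc 3: bank1 row0 -> MISS (open row0); precharges=1
Acc 4: bank0 row4 -> HIT
Acc 5: bank1 row0 -> HIT
Acc 6: bank0 row1 -> MISS (open row1); precharges=2
Acc 7: bank1 row1 -> MISS (open row1); precharges=3
Acc 8: bank1 row2 -> MISS (open row2); precharges=4
Acc 9: bank1 row3 -> MISS (open row3); precharges=5
Acc 10: bank1 row2 -> MISS (open row2); precharges=6
Acc 11: bank0 row2 -> MISS (open row2); precharges=7
Acc 12: bank0 row1 -> MISS (open row1); precharges=8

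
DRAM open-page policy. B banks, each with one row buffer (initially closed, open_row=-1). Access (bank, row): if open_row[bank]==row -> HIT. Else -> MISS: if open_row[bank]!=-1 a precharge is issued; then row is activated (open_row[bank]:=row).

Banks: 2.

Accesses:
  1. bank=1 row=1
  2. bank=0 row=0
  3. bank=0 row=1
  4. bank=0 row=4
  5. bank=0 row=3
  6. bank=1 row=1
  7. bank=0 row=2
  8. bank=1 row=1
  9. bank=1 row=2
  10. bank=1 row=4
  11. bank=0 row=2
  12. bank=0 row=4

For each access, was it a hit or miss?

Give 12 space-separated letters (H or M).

Answer: M M M M M H M H M M H M

Derivation:
Acc 1: bank1 row1 -> MISS (open row1); precharges=0
Acc 2: bank0 row0 -> MISS (open row0); precharges=0
Acc 3: bank0 row1 -> MISS (open row1); precharges=1
Acc 4: bank0 row4 -> MISS (open row4); precharges=2
Acc 5: bank0 row3 -> MISS (open row3); precharges=3
Acc 6: bank1 row1 -> HIT
Acc 7: bank0 row2 -> MISS (open row2); precharges=4
Acc 8: bank1 row1 -> HIT
Acc 9: bank1 row2 -> MISS (open row2); precharges=5
Acc 10: bank1 row4 -> MISS (open row4); precharges=6
Acc 11: bank0 row2 -> HIT
Acc 12: bank0 row4 -> MISS (open row4); precharges=7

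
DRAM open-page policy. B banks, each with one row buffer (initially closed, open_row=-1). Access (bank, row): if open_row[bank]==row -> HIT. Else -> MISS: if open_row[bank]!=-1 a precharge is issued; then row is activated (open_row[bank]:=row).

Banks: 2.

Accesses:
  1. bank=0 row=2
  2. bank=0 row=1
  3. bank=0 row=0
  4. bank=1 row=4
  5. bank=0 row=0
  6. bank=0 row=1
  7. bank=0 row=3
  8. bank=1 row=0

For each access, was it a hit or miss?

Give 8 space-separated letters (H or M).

Acc 1: bank0 row2 -> MISS (open row2); precharges=0
Acc 2: bank0 row1 -> MISS (open row1); precharges=1
Acc 3: bank0 row0 -> MISS (open row0); precharges=2
Acc 4: bank1 row4 -> MISS (open row4); precharges=2
Acc 5: bank0 row0 -> HIT
Acc 6: bank0 row1 -> MISS (open row1); precharges=3
Acc 7: bank0 row3 -> MISS (open row3); precharges=4
Acc 8: bank1 row0 -> MISS (open row0); precharges=5

Answer: M M M M H M M M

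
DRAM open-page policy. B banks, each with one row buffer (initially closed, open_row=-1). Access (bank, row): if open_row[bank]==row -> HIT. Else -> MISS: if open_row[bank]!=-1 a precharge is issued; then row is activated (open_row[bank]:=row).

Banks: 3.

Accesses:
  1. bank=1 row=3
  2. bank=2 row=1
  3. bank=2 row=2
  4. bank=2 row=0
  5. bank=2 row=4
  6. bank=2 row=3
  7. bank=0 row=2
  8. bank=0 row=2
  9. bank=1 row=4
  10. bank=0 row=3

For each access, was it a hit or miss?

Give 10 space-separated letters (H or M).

Acc 1: bank1 row3 -> MISS (open row3); precharges=0
Acc 2: bank2 row1 -> MISS (open row1); precharges=0
Acc 3: bank2 row2 -> MISS (open row2); precharges=1
Acc 4: bank2 row0 -> MISS (open row0); precharges=2
Acc 5: bank2 row4 -> MISS (open row4); precharges=3
Acc 6: bank2 row3 -> MISS (open row3); precharges=4
Acc 7: bank0 row2 -> MISS (open row2); precharges=4
Acc 8: bank0 row2 -> HIT
Acc 9: bank1 row4 -> MISS (open row4); precharges=5
Acc 10: bank0 row3 -> MISS (open row3); precharges=6

Answer: M M M M M M M H M M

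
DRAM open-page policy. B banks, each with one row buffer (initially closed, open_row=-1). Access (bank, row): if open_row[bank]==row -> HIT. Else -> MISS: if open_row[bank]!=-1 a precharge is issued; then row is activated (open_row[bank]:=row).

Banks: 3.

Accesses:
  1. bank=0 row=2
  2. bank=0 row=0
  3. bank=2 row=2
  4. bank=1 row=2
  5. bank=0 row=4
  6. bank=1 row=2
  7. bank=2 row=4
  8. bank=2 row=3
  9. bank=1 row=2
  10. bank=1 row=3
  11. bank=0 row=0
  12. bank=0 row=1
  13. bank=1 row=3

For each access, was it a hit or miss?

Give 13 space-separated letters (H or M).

Acc 1: bank0 row2 -> MISS (open row2); precharges=0
Acc 2: bank0 row0 -> MISS (open row0); precharges=1
Acc 3: bank2 row2 -> MISS (open row2); precharges=1
Acc 4: bank1 row2 -> MISS (open row2); precharges=1
Acc 5: bank0 row4 -> MISS (open row4); precharges=2
Acc 6: bank1 row2 -> HIT
Acc 7: bank2 row4 -> MISS (open row4); precharges=3
Acc 8: bank2 row3 -> MISS (open row3); precharges=4
Acc 9: bank1 row2 -> HIT
Acc 10: bank1 row3 -> MISS (open row3); precharges=5
Acc 11: bank0 row0 -> MISS (open row0); precharges=6
Acc 12: bank0 row1 -> MISS (open row1); precharges=7
Acc 13: bank1 row3 -> HIT

Answer: M M M M M H M M H M M M H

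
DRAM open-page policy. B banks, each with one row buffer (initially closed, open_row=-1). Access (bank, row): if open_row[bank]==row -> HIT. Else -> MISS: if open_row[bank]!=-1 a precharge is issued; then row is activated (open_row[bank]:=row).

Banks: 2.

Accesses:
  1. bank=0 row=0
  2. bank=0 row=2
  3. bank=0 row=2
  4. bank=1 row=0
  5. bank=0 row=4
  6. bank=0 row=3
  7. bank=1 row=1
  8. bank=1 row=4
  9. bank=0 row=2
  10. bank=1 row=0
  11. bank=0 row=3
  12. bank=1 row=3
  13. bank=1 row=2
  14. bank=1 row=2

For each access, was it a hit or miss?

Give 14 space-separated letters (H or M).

Answer: M M H M M M M M M M M M M H

Derivation:
Acc 1: bank0 row0 -> MISS (open row0); precharges=0
Acc 2: bank0 row2 -> MISS (open row2); precharges=1
Acc 3: bank0 row2 -> HIT
Acc 4: bank1 row0 -> MISS (open row0); precharges=1
Acc 5: bank0 row4 -> MISS (open row4); precharges=2
Acc 6: bank0 row3 -> MISS (open row3); precharges=3
Acc 7: bank1 row1 -> MISS (open row1); precharges=4
Acc 8: bank1 row4 -> MISS (open row4); precharges=5
Acc 9: bank0 row2 -> MISS (open row2); precharges=6
Acc 10: bank1 row0 -> MISS (open row0); precharges=7
Acc 11: bank0 row3 -> MISS (open row3); precharges=8
Acc 12: bank1 row3 -> MISS (open row3); precharges=9
Acc 13: bank1 row2 -> MISS (open row2); precharges=10
Acc 14: bank1 row2 -> HIT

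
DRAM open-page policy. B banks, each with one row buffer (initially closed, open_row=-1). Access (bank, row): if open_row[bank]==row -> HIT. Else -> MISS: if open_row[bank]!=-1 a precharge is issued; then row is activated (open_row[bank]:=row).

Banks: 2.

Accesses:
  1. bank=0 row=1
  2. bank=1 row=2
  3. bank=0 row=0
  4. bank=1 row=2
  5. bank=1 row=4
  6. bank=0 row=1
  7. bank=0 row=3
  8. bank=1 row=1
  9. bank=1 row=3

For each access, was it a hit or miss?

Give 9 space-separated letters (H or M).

Acc 1: bank0 row1 -> MISS (open row1); precharges=0
Acc 2: bank1 row2 -> MISS (open row2); precharges=0
Acc 3: bank0 row0 -> MISS (open row0); precharges=1
Acc 4: bank1 row2 -> HIT
Acc 5: bank1 row4 -> MISS (open row4); precharges=2
Acc 6: bank0 row1 -> MISS (open row1); precharges=3
Acc 7: bank0 row3 -> MISS (open row3); precharges=4
Acc 8: bank1 row1 -> MISS (open row1); precharges=5
Acc 9: bank1 row3 -> MISS (open row3); precharges=6

Answer: M M M H M M M M M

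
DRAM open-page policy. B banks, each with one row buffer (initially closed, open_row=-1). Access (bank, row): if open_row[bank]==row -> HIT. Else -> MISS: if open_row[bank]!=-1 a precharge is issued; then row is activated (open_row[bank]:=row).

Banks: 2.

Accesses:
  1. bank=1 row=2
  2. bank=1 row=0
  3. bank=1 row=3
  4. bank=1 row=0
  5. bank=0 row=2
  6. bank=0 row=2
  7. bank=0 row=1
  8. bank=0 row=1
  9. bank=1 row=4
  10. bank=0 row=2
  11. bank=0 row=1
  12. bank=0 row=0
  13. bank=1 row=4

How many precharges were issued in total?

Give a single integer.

Acc 1: bank1 row2 -> MISS (open row2); precharges=0
Acc 2: bank1 row0 -> MISS (open row0); precharges=1
Acc 3: bank1 row3 -> MISS (open row3); precharges=2
Acc 4: bank1 row0 -> MISS (open row0); precharges=3
Acc 5: bank0 row2 -> MISS (open row2); precharges=3
Acc 6: bank0 row2 -> HIT
Acc 7: bank0 row1 -> MISS (open row1); precharges=4
Acc 8: bank0 row1 -> HIT
Acc 9: bank1 row4 -> MISS (open row4); precharges=5
Acc 10: bank0 row2 -> MISS (open row2); precharges=6
Acc 11: bank0 row1 -> MISS (open row1); precharges=7
Acc 12: bank0 row0 -> MISS (open row0); precharges=8
Acc 13: bank1 row4 -> HIT

Answer: 8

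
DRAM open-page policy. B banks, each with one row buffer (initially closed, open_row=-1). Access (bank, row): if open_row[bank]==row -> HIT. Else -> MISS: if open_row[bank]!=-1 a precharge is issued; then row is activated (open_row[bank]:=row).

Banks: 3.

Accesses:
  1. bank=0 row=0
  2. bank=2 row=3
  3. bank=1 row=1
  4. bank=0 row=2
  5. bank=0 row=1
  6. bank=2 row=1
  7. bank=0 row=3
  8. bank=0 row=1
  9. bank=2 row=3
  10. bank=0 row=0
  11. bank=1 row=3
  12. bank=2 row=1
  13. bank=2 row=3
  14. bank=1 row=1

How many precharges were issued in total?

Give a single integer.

Answer: 11

Derivation:
Acc 1: bank0 row0 -> MISS (open row0); precharges=0
Acc 2: bank2 row3 -> MISS (open row3); precharges=0
Acc 3: bank1 row1 -> MISS (open row1); precharges=0
Acc 4: bank0 row2 -> MISS (open row2); precharges=1
Acc 5: bank0 row1 -> MISS (open row1); precharges=2
Acc 6: bank2 row1 -> MISS (open row1); precharges=3
Acc 7: bank0 row3 -> MISS (open row3); precharges=4
Acc 8: bank0 row1 -> MISS (open row1); precharges=5
Acc 9: bank2 row3 -> MISS (open row3); precharges=6
Acc 10: bank0 row0 -> MISS (open row0); precharges=7
Acc 11: bank1 row3 -> MISS (open row3); precharges=8
Acc 12: bank2 row1 -> MISS (open row1); precharges=9
Acc 13: bank2 row3 -> MISS (open row3); precharges=10
Acc 14: bank1 row1 -> MISS (open row1); precharges=11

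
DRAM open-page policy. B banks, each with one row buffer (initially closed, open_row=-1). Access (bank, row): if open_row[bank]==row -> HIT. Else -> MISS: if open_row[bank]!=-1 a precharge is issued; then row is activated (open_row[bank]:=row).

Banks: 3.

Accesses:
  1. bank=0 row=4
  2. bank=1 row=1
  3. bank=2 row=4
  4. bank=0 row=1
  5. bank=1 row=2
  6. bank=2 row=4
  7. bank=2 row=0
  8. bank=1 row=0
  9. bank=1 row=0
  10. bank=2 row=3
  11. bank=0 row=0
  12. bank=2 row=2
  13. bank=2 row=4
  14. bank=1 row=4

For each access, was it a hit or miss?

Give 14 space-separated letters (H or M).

Answer: M M M M M H M M H M M M M M

Derivation:
Acc 1: bank0 row4 -> MISS (open row4); precharges=0
Acc 2: bank1 row1 -> MISS (open row1); precharges=0
Acc 3: bank2 row4 -> MISS (open row4); precharges=0
Acc 4: bank0 row1 -> MISS (open row1); precharges=1
Acc 5: bank1 row2 -> MISS (open row2); precharges=2
Acc 6: bank2 row4 -> HIT
Acc 7: bank2 row0 -> MISS (open row0); precharges=3
Acc 8: bank1 row0 -> MISS (open row0); precharges=4
Acc 9: bank1 row0 -> HIT
Acc 10: bank2 row3 -> MISS (open row3); precharges=5
Acc 11: bank0 row0 -> MISS (open row0); precharges=6
Acc 12: bank2 row2 -> MISS (open row2); precharges=7
Acc 13: bank2 row4 -> MISS (open row4); precharges=8
Acc 14: bank1 row4 -> MISS (open row4); precharges=9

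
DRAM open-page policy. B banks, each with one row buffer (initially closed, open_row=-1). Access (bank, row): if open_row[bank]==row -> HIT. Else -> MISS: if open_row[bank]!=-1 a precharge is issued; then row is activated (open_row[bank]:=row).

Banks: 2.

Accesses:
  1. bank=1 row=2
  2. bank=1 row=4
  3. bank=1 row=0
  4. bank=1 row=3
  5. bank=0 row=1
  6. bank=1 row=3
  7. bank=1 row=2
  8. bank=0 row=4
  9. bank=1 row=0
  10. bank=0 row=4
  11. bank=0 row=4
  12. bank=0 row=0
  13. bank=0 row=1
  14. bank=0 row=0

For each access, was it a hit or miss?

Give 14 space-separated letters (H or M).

Answer: M M M M M H M M M H H M M M

Derivation:
Acc 1: bank1 row2 -> MISS (open row2); precharges=0
Acc 2: bank1 row4 -> MISS (open row4); precharges=1
Acc 3: bank1 row0 -> MISS (open row0); precharges=2
Acc 4: bank1 row3 -> MISS (open row3); precharges=3
Acc 5: bank0 row1 -> MISS (open row1); precharges=3
Acc 6: bank1 row3 -> HIT
Acc 7: bank1 row2 -> MISS (open row2); precharges=4
Acc 8: bank0 row4 -> MISS (open row4); precharges=5
Acc 9: bank1 row0 -> MISS (open row0); precharges=6
Acc 10: bank0 row4 -> HIT
Acc 11: bank0 row4 -> HIT
Acc 12: bank0 row0 -> MISS (open row0); precharges=7
Acc 13: bank0 row1 -> MISS (open row1); precharges=8
Acc 14: bank0 row0 -> MISS (open row0); precharges=9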